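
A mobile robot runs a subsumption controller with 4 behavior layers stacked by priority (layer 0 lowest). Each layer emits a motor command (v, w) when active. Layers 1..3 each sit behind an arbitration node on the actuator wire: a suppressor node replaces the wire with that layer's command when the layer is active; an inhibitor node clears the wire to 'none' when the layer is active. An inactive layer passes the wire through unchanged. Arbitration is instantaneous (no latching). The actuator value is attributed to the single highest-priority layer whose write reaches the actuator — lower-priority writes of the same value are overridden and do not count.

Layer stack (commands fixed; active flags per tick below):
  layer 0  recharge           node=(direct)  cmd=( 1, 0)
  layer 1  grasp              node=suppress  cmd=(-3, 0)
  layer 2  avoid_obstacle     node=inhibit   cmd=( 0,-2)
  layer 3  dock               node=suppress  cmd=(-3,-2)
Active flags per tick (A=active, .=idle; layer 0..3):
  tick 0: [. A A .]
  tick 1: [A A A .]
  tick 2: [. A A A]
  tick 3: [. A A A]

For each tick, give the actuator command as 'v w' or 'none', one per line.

tick 0:
  L0 recharge: idle → wire = none
  L1 grasp: active, suppressor → wire = (-3, 0)
  L2 avoid_obstacle: active, inhibitor → wire = none
  L3 dock: idle → wire stays none
  actuator = none
tick 1:
  L0 recharge: active, feeds wire = (1, 0)
  L1 grasp: active, suppressor → wire = (-3, 0)
  L2 avoid_obstacle: active, inhibitor → wire = none
  L3 dock: idle → wire stays none
  actuator = none
tick 2:
  L0 recharge: idle → wire = none
  L1 grasp: active, suppressor → wire = (-3, 0)
  L2 avoid_obstacle: active, inhibitor → wire = none
  L3 dock: active, suppressor → wire = (-3, -2)
  actuator = (-3, -2)
tick 3:
  L0 recharge: idle → wire = none
  L1 grasp: active, suppressor → wire = (-3, 0)
  L2 avoid_obstacle: active, inhibitor → wire = none
  L3 dock: active, suppressor → wire = (-3, -2)
  actuator = (-3, -2)

none
none
-3 -2
-3 -2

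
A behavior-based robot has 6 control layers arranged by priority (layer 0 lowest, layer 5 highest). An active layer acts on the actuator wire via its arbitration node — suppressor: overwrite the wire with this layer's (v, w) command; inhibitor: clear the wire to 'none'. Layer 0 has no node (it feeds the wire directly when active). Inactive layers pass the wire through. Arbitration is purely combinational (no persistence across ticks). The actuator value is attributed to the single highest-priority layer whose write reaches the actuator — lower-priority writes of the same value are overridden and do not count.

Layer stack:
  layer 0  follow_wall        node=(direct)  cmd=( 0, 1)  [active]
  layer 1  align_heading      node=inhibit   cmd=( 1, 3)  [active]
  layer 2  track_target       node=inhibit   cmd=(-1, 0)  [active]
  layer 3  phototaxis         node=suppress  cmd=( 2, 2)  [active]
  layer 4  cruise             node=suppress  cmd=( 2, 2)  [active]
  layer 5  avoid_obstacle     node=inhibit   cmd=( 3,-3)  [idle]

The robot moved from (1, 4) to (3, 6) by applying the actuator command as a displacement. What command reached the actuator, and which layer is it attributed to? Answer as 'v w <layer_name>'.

displacement = (3, 6) − (1, 4) = (2, 2)
L0 follow_wall: active, feeds wire = (0, 1)
L1 align_heading: active, inhibitor → wire = none
L2 track_target: active, inhibitor → wire = none
L3 phototaxis: active, suppressor → wire = (2, 2)
L4 cruise: active, suppressor → wire = (2, 2)
L5 avoid_obstacle: idle → wire stays (2, 2)
actuator = (2, 2) — from layer 4 (cruise)

2 2 cruise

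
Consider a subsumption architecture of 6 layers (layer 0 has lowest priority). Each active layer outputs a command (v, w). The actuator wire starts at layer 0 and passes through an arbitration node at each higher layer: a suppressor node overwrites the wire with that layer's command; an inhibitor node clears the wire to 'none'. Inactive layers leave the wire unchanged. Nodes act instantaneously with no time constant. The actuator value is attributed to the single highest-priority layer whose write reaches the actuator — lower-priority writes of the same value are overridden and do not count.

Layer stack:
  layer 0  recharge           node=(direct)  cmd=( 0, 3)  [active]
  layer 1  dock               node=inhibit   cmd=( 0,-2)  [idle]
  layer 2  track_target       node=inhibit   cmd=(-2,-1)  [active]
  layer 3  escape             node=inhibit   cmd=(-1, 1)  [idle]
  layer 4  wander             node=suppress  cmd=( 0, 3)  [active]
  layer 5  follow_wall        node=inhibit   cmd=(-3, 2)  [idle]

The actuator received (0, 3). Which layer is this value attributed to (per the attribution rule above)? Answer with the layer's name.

layer 0 (recharge) active — direct: (0, 3)
layer 1 (dock) idle — unchanged: (0, 3)
layer 2 (track_target) active — inhibits: none
layer 3 (escape) idle — unchanged: none
layer 4 (wander) active — suppresses: (0, 3)
layer 5 (follow_wall) idle — unchanged: (0, 3)
→ actuator (0, 3)
last writer: layer 4 = wander

wander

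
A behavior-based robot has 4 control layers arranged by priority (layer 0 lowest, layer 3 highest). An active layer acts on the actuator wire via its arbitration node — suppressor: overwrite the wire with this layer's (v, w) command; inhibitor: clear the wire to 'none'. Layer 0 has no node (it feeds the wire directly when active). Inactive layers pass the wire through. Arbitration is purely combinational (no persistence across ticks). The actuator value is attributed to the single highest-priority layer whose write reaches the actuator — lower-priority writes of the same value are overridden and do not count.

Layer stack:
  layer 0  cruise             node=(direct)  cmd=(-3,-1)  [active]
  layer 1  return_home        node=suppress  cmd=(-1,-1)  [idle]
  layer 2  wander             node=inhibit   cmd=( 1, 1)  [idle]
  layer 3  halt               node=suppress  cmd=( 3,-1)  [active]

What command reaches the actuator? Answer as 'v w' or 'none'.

[0] cruise on; wire := (-3, -1)
[1] return_home off; pass (-3, -1)
[2] wander off; pass (-3, -1)
[3] halt on (suppress); wire := (3, -1)
output (3, -1)

3 -1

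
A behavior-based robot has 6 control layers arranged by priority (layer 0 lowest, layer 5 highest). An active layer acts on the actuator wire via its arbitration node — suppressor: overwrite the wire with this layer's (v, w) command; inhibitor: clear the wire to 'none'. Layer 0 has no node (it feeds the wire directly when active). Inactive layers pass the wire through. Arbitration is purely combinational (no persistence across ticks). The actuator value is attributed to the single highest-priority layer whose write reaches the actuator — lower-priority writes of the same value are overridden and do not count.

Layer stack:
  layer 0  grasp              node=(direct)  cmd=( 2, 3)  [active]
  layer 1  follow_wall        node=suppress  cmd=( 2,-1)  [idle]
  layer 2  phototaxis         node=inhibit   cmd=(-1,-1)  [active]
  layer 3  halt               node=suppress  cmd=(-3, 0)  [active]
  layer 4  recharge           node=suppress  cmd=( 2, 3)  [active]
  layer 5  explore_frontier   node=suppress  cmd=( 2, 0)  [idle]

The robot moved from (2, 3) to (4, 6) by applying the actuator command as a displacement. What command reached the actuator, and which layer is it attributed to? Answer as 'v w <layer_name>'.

displacement = (4, 6) − (2, 3) = (2, 3)
layer 0 (grasp) active — direct: (2, 3)
layer 1 (follow_wall) idle — unchanged: (2, 3)
layer 2 (phototaxis) active — inhibits: none
layer 3 (halt) active — suppresses: (-3, 0)
layer 4 (recharge) active — suppresses: (2, 3)
layer 5 (explore_frontier) idle — unchanged: (2, 3)
→ actuator (2, 3) — from layer 4 (recharge)

2 3 recharge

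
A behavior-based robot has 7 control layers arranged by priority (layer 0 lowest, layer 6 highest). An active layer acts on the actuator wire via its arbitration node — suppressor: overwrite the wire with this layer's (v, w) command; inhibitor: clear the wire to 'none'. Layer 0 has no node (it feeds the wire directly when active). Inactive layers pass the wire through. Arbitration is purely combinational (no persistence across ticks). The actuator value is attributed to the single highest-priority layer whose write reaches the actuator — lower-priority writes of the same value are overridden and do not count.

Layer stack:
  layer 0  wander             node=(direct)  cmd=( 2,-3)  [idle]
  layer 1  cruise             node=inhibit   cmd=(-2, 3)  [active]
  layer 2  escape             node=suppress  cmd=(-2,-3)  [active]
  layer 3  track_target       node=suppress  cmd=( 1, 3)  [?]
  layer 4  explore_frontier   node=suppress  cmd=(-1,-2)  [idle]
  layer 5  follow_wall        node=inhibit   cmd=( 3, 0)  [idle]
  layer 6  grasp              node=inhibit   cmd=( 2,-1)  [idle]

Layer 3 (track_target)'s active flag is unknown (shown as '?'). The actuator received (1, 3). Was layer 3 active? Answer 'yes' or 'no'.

yes

If layer 3 is active=yes:
  actuator would be (1, 3)
If layer 3 is active=no:
  actuator would be (-2, -3)
Observed (1, 3), so layer 3 was active.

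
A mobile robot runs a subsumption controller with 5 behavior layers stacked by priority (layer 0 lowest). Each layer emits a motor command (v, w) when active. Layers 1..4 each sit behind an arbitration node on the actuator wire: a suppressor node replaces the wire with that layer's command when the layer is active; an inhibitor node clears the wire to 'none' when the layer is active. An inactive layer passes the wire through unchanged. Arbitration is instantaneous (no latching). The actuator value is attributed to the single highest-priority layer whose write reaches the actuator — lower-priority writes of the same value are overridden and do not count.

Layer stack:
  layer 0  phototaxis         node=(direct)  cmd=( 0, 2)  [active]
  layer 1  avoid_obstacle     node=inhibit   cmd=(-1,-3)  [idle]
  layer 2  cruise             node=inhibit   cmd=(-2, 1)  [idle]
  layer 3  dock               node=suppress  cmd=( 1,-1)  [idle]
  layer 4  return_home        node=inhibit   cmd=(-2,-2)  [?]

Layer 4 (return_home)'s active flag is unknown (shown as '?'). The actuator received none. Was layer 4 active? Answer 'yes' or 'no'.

yes

If layer 4 is active=yes:
  actuator would be none
If layer 4 is active=no:
  actuator would be (0, 2)
Observed none, so layer 4 was active.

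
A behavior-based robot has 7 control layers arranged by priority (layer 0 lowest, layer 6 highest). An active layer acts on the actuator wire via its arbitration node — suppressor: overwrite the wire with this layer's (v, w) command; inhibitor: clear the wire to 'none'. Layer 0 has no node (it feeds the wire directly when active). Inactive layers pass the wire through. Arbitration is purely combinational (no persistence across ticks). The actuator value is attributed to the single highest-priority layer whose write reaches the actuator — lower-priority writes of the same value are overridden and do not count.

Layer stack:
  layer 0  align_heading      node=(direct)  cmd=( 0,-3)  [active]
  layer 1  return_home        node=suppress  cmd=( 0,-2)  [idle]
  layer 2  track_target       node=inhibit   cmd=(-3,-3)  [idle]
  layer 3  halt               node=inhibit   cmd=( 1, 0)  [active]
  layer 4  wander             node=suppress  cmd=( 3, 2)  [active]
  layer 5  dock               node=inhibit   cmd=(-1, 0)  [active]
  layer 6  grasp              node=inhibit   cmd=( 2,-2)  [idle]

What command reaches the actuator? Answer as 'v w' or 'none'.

L0 align_heading: active, feeds wire = (0, -3)
L1 return_home: idle → wire stays (0, -3)
L2 track_target: idle → wire stays (0, -3)
L3 halt: active, inhibitor → wire = none
L4 wander: active, suppressor → wire = (3, 2)
L5 dock: active, inhibitor → wire = none
L6 grasp: idle → wire stays none
actuator = none

none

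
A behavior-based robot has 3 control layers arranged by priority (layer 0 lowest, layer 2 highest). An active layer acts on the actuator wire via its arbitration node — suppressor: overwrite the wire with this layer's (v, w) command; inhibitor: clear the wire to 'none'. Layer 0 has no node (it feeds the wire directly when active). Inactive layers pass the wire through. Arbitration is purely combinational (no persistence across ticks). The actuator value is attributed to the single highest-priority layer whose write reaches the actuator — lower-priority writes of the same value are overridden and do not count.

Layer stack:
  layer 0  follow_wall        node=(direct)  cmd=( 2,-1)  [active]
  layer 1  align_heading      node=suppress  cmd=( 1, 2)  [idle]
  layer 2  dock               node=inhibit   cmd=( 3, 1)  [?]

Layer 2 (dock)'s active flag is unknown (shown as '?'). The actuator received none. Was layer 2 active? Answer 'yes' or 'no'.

yes

If layer 2 is active=yes:
  actuator would be none
If layer 2 is active=no:
  actuator would be (2, -1)
Observed none, so layer 2 was active.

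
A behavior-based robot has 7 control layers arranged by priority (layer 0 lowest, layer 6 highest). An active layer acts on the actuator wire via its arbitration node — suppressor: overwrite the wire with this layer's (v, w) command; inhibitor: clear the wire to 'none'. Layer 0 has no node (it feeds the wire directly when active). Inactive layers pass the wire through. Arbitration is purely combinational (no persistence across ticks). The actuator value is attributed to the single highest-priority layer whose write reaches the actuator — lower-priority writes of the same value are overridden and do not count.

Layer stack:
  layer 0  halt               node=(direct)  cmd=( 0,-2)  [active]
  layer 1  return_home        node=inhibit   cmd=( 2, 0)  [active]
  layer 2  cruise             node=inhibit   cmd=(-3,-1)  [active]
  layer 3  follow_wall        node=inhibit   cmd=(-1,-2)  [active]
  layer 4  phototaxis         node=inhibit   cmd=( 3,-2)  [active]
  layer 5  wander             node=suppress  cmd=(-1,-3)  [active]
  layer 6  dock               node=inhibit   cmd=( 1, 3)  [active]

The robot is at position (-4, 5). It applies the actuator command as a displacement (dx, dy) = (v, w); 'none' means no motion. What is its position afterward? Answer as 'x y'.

-4 5

[0] halt on; wire := (0, -2)
[1] return_home on (inhibit); wire := none
[2] cruise on (inhibit); wire := none
[3] follow_wall on (inhibit); wire := none
[4] phototaxis on (inhibit); wire := none
[5] wander on (suppress); wire := (-1, -3)
[6] dock on (inhibit); wire := none
output none
position: (-4, 5) + none = (-4, 5)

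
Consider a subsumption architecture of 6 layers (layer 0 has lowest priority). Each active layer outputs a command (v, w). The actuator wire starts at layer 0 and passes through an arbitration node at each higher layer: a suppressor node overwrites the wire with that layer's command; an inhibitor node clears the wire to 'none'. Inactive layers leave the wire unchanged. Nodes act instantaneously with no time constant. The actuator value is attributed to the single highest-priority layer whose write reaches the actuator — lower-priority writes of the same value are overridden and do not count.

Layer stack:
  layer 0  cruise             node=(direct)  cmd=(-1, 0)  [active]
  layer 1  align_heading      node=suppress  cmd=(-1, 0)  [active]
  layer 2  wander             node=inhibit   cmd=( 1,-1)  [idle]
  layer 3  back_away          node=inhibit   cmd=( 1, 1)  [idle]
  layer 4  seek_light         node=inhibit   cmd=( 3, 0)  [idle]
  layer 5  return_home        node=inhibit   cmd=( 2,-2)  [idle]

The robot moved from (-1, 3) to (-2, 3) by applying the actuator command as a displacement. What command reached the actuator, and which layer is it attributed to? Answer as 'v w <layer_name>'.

-1 0 align_heading

displacement = (-2, 3) − (-1, 3) = (-1, 0)
[0] cruise on; wire := (-1, 0)
[1] align_heading on (suppress); wire := (-1, 0)
[2] wander off; pass (-1, 0)
[3] back_away off; pass (-1, 0)
[4] seek_light off; pass (-1, 0)
[5] return_home off; pass (-1, 0)
output (-1, 0) — from layer 1 (align_heading)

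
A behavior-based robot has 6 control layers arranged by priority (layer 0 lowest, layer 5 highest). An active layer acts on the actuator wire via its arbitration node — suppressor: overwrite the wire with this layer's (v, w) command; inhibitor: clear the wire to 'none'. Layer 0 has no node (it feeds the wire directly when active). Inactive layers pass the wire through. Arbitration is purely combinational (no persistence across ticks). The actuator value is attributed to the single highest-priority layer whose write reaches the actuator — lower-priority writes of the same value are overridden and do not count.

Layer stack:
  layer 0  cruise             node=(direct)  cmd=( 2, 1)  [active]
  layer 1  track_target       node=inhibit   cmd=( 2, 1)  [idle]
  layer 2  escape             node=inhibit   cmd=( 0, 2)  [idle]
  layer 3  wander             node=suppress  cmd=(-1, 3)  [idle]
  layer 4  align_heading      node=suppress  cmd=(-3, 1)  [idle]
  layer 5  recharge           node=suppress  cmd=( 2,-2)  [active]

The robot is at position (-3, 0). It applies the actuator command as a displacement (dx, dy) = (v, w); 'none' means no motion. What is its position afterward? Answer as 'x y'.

[0] cruise on; wire := (2, 1)
[1] track_target off; pass (2, 1)
[2] escape off; pass (2, 1)
[3] wander off; pass (2, 1)
[4] align_heading off; pass (2, 1)
[5] recharge on (suppress); wire := (2, -2)
output (2, -2)
position: (-3, 0) + (2, -2) = (-1, -2)

-1 -2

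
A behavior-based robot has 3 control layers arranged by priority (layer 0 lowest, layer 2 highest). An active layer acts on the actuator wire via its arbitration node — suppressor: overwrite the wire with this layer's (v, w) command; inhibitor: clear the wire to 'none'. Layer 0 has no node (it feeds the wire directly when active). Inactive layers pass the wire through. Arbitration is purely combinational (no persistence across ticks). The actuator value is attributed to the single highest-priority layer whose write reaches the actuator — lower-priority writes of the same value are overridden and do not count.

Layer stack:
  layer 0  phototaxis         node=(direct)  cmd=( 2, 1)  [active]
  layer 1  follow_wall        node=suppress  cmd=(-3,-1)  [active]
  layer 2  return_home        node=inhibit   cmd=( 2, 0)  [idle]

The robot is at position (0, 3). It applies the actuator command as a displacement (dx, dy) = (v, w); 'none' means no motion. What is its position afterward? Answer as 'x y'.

-3 2

[0] phototaxis on; wire := (2, 1)
[1] follow_wall on (suppress); wire := (-3, -1)
[2] return_home off; pass (-3, -1)
output (-3, -1)
position: (0, 3) + (-3, -1) = (-3, 2)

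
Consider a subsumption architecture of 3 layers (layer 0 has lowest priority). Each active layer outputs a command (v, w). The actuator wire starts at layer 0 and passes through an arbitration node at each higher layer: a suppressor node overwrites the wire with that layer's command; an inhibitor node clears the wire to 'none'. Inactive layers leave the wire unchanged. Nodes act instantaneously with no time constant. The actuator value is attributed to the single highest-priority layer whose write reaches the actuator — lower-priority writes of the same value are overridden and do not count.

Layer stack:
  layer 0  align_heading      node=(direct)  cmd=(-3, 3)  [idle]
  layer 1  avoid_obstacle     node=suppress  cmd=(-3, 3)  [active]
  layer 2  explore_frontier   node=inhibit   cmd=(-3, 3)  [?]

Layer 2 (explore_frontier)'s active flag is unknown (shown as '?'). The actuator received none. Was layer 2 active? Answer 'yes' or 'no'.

yes

If layer 2 is active=yes:
  actuator would be none
If layer 2 is active=no:
  actuator would be (-3, 3)
Observed none, so layer 2 was active.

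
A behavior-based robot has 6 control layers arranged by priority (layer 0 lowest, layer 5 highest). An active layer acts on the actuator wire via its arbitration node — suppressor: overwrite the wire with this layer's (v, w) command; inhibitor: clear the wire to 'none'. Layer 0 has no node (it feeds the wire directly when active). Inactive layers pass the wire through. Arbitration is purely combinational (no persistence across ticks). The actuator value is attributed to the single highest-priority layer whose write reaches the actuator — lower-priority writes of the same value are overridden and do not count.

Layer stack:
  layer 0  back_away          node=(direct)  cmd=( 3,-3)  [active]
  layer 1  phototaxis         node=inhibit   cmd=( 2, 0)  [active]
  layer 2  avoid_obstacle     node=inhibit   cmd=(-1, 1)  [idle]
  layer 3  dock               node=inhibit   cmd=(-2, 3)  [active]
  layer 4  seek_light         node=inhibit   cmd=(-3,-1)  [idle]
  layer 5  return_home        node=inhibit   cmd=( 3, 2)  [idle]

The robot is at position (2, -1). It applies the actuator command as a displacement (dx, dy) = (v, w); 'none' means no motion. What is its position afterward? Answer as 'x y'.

2 -1

L0 back_away: active, feeds wire = (3, -3)
L1 phototaxis: active, inhibitor → wire = none
L2 avoid_obstacle: idle → wire stays none
L3 dock: active, inhibitor → wire = none
L4 seek_light: idle → wire stays none
L5 return_home: idle → wire stays none
actuator = none
position: (2, -1) + none = (2, -1)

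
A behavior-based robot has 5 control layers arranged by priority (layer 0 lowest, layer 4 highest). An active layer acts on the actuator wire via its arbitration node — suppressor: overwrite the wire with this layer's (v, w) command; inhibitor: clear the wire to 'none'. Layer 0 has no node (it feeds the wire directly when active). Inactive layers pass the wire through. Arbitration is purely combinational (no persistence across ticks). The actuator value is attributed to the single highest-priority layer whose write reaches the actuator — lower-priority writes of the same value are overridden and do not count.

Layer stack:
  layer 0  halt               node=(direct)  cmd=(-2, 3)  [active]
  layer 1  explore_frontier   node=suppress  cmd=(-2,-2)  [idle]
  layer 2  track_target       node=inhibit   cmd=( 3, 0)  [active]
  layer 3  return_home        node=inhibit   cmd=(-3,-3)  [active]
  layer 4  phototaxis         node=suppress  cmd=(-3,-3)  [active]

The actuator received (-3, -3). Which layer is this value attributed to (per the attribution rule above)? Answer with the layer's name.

phototaxis

[0] halt on; wire := (-2, 3)
[1] explore_frontier off; pass (-2, 3)
[2] track_target on (inhibit); wire := none
[3] return_home on (inhibit); wire := none
[4] phototaxis on (suppress); wire := (-3, -3)
output (-3, -3)
last writer: layer 4 = phototaxis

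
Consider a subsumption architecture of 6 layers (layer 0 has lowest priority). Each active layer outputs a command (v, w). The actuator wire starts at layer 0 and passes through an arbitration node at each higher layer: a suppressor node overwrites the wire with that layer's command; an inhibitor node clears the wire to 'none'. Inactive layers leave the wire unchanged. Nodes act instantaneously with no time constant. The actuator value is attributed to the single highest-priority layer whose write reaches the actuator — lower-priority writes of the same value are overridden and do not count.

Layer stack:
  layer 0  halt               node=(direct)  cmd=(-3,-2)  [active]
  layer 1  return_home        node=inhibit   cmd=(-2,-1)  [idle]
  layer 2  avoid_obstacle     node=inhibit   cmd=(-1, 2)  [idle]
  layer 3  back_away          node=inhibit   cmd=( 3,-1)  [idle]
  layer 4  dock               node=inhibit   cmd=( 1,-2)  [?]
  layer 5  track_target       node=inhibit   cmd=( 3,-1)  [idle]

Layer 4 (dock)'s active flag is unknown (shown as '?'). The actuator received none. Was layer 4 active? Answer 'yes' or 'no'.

yes

If layer 4 is active=yes:
  actuator would be none
If layer 4 is active=no:
  actuator would be (-3, -2)
Observed none, so layer 4 was active.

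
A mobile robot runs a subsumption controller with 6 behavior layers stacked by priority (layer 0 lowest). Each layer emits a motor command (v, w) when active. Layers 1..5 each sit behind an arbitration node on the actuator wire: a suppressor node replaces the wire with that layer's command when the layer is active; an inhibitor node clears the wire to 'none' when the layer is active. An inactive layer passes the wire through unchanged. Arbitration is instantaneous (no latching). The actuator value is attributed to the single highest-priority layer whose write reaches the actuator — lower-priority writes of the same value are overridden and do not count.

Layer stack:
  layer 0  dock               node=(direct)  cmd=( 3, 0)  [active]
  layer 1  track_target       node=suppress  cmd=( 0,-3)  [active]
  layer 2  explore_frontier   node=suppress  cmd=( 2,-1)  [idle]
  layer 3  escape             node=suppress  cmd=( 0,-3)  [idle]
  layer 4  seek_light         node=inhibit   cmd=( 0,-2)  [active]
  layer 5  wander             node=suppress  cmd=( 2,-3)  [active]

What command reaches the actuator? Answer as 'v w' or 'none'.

[0] dock on; wire := (3, 0)
[1] track_target on (suppress); wire := (0, -3)
[2] explore_frontier off; pass (0, -3)
[3] escape off; pass (0, -3)
[4] seek_light on (inhibit); wire := none
[5] wander on (suppress); wire := (2, -3)
output (2, -3)

2 -3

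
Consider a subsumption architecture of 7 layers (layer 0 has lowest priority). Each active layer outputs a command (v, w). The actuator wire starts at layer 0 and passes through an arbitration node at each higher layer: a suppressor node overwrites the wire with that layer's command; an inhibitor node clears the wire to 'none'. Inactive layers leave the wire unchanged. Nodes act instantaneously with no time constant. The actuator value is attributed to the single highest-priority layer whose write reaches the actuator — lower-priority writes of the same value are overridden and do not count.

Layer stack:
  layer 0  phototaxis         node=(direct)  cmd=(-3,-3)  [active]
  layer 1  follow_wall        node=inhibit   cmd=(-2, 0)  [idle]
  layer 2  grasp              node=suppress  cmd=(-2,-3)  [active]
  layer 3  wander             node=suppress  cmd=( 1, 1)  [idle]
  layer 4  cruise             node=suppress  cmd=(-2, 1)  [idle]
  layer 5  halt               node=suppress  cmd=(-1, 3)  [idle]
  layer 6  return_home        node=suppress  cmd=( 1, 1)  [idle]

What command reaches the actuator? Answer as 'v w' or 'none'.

[0] phototaxis on; wire := (-3, -3)
[1] follow_wall off; pass (-3, -3)
[2] grasp on (suppress); wire := (-2, -3)
[3] wander off; pass (-2, -3)
[4] cruise off; pass (-2, -3)
[5] halt off; pass (-2, -3)
[6] return_home off; pass (-2, -3)
output (-2, -3)

-2 -3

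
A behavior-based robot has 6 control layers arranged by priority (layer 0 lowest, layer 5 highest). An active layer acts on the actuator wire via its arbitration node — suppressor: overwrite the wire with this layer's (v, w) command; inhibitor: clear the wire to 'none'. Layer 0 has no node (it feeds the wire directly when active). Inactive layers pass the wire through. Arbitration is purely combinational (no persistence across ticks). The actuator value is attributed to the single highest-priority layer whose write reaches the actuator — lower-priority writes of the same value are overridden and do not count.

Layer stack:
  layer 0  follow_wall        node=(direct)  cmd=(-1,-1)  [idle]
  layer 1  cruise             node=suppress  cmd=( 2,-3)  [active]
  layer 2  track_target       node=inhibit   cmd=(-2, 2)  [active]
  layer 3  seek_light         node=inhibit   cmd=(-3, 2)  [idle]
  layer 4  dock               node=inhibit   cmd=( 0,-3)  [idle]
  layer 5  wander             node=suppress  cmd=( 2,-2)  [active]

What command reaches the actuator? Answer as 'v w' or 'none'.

2 -2

layer 0 (follow_wall) idle — none
layer 1 (cruise) active — suppresses: (2, -3)
layer 2 (track_target) active — inhibits: none
layer 3 (seek_light) idle — unchanged: none
layer 4 (dock) idle — unchanged: none
layer 5 (wander) active — suppresses: (2, -2)
→ actuator (2, -2)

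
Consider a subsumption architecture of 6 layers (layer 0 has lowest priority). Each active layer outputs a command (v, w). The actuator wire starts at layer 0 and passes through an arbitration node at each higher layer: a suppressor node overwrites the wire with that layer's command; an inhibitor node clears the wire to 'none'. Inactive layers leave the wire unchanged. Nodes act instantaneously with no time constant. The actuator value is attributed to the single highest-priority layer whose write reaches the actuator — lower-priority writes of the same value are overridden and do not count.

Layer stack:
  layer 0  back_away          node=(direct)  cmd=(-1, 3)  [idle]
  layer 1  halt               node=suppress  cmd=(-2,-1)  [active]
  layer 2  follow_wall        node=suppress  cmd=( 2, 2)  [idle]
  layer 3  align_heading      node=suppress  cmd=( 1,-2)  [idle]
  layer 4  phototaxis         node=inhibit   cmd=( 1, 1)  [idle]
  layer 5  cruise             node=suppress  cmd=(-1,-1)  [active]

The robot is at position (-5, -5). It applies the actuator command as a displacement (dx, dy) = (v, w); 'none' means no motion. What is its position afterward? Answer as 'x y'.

-6 -6

[0] back_away off; wire := none
[1] halt on (suppress); wire := (-2, -1)
[2] follow_wall off; pass (-2, -1)
[3] align_heading off; pass (-2, -1)
[4] phototaxis off; pass (-2, -1)
[5] cruise on (suppress); wire := (-1, -1)
output (-1, -1)
position: (-5, -5) + (-1, -1) = (-6, -6)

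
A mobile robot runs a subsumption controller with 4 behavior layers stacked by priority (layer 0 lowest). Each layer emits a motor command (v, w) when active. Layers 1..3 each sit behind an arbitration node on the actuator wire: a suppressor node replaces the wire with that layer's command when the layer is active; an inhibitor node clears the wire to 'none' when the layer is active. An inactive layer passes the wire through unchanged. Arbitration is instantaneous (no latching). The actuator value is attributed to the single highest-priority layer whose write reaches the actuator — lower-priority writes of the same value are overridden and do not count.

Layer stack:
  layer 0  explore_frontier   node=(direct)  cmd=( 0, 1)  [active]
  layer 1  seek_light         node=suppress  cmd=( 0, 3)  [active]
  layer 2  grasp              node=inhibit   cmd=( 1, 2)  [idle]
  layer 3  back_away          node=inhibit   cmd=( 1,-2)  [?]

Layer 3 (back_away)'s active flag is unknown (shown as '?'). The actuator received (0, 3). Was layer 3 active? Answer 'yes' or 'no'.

If layer 3 is active=yes:
  actuator would be none
If layer 3 is active=no:
  actuator would be (0, 3)
Observed (0, 3), so layer 3 was idle.

no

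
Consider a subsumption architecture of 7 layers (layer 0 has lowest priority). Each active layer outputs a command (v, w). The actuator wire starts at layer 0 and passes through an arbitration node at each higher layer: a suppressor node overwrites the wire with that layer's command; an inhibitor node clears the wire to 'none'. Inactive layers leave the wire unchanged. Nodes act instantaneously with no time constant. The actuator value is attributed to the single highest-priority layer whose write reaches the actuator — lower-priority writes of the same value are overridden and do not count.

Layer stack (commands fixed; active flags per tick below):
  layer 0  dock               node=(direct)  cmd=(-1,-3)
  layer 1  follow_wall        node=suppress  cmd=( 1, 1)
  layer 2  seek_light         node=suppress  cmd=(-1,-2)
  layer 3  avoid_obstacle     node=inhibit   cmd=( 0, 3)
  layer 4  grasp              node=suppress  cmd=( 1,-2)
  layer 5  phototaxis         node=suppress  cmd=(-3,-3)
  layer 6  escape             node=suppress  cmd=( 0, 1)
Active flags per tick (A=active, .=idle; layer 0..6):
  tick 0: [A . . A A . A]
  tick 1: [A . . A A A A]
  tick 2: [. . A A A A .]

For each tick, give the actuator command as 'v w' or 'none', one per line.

0 1
0 1
-3 -3

tick 0:
  layer 0 (dock) active — direct: (-1, -3)
  layer 1 (follow_wall) idle — unchanged: (-1, -3)
  layer 2 (seek_light) idle — unchanged: (-1, -3)
  layer 3 (avoid_obstacle) active — inhibits: none
  layer 4 (grasp) active — suppresses: (1, -2)
  layer 5 (phototaxis) idle — unchanged: (1, -2)
  layer 6 (escape) active — suppresses: (0, 1)
  → actuator (0, 1)
tick 1:
  layer 0 (dock) active — direct: (-1, -3)
  layer 1 (follow_wall) idle — unchanged: (-1, -3)
  layer 2 (seek_light) idle — unchanged: (-1, -3)
  layer 3 (avoid_obstacle) active — inhibits: none
  layer 4 (grasp) active — suppresses: (1, -2)
  layer 5 (phototaxis) active — suppresses: (-3, -3)
  layer 6 (escape) active — suppresses: (0, 1)
  → actuator (0, 1)
tick 2:
  layer 0 (dock) idle — none
  layer 1 (follow_wall) idle — unchanged: none
  layer 2 (seek_light) active — suppresses: (-1, -2)
  layer 3 (avoid_obstacle) active — inhibits: none
  layer 4 (grasp) active — suppresses: (1, -2)
  layer 5 (phototaxis) active — suppresses: (-3, -3)
  layer 6 (escape) idle — unchanged: (-3, -3)
  → actuator (-3, -3)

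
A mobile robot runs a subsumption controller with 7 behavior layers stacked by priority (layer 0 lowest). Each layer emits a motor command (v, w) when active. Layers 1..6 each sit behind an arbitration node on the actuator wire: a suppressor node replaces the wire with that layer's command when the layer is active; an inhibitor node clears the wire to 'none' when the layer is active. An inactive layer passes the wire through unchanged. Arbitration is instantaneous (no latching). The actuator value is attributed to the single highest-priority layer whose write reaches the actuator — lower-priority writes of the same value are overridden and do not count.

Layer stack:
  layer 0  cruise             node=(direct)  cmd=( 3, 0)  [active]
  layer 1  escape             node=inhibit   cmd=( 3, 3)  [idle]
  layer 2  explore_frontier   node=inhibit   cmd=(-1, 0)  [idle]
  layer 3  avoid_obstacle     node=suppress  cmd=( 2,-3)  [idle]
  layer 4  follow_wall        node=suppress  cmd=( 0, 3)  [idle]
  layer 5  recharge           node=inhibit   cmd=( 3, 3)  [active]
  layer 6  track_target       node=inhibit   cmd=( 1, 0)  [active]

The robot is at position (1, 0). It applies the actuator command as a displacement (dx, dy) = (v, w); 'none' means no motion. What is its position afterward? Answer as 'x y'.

[0] cruise on; wire := (3, 0)
[1] escape off; pass (3, 0)
[2] explore_frontier off; pass (3, 0)
[3] avoid_obstacle off; pass (3, 0)
[4] follow_wall off; pass (3, 0)
[5] recharge on (inhibit); wire := none
[6] track_target on (inhibit); wire := none
output none
position: (1, 0) + none = (1, 0)

1 0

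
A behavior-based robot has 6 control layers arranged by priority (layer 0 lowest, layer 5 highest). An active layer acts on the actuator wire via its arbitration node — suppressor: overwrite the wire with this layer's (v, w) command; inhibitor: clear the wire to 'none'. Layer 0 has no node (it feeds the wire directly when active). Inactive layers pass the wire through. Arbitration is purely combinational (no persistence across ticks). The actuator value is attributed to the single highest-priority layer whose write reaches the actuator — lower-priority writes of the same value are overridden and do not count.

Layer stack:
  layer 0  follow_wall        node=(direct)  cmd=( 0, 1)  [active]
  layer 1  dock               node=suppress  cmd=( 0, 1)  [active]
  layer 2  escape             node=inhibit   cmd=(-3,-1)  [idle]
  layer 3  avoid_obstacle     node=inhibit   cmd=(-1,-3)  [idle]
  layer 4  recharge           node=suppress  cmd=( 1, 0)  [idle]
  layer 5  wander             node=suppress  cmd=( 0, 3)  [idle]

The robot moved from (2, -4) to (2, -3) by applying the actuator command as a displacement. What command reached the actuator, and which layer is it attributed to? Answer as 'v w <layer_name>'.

displacement = (2, -3) − (2, -4) = (0, 1)
[0] follow_wall on; wire := (0, 1)
[1] dock on (suppress); wire := (0, 1)
[2] escape off; pass (0, 1)
[3] avoid_obstacle off; pass (0, 1)
[4] recharge off; pass (0, 1)
[5] wander off; pass (0, 1)
output (0, 1) — from layer 1 (dock)

0 1 dock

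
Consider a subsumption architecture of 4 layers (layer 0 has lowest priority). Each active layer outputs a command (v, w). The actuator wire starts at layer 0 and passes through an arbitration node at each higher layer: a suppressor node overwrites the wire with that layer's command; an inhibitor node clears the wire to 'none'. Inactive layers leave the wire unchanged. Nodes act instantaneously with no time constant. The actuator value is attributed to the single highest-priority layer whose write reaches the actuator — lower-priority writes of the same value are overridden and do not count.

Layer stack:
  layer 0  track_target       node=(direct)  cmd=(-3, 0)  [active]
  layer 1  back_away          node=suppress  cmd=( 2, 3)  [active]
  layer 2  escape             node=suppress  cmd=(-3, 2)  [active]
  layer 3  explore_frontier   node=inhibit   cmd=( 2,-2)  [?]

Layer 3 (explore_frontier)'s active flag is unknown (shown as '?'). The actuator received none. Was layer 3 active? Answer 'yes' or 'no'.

yes

If layer 3 is active=yes:
  actuator would be none
If layer 3 is active=no:
  actuator would be (-3, 2)
Observed none, so layer 3 was active.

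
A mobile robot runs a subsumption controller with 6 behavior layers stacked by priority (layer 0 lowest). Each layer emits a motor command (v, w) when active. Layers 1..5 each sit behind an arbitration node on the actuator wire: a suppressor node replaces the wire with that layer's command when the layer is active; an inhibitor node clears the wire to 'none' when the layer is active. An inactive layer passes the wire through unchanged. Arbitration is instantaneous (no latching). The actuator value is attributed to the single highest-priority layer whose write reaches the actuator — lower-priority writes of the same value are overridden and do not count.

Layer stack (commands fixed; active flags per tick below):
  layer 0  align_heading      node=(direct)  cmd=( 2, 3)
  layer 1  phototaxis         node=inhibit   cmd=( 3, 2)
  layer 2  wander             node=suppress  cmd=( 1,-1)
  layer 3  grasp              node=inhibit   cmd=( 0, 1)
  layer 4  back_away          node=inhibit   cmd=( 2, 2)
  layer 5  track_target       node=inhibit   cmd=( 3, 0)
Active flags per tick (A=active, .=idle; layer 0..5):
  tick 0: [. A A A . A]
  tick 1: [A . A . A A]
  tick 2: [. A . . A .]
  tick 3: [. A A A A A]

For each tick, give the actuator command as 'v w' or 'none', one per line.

tick 0:
  layer 0 (align_heading) idle — none
  layer 1 (phototaxis) active — inhibits: none
  layer 2 (wander) active — suppresses: (1, -1)
  layer 3 (grasp) active — inhibits: none
  layer 4 (back_away) idle — unchanged: none
  layer 5 (track_target) active — inhibits: none
  → actuator none
tick 1:
  layer 0 (align_heading) active — direct: (2, 3)
  layer 1 (phototaxis) idle — unchanged: (2, 3)
  layer 2 (wander) active — suppresses: (1, -1)
  layer 3 (grasp) idle — unchanged: (1, -1)
  layer 4 (back_away) active — inhibits: none
  layer 5 (track_target) active — inhibits: none
  → actuator none
tick 2:
  layer 0 (align_heading) idle — none
  layer 1 (phototaxis) active — inhibits: none
  layer 2 (wander) idle — unchanged: none
  layer 3 (grasp) idle — unchanged: none
  layer 4 (back_away) active — inhibits: none
  layer 5 (track_target) idle — unchanged: none
  → actuator none
tick 3:
  layer 0 (align_heading) idle — none
  layer 1 (phototaxis) active — inhibits: none
  layer 2 (wander) active — suppresses: (1, -1)
  layer 3 (grasp) active — inhibits: none
  layer 4 (back_away) active — inhibits: none
  layer 5 (track_target) active — inhibits: none
  → actuator none

none
none
none
none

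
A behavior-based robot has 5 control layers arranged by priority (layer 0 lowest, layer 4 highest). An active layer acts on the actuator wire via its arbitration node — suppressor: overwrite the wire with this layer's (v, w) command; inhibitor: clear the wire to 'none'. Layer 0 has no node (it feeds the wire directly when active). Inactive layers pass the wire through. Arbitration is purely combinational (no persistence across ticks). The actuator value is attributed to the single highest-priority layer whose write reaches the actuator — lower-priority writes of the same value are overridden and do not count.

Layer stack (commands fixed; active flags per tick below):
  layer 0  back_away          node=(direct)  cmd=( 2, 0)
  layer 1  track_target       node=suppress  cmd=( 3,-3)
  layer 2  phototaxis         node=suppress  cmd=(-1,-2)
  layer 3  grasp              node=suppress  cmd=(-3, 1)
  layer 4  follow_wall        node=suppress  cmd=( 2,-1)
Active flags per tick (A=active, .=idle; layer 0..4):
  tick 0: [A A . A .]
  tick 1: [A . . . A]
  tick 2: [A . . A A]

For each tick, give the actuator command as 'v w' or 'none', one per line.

-3 1
2 -1
2 -1

tick 0:
  [0] back_away on; wire := (2, 0)
  [1] track_target on (suppress); wire := (3, -3)
  [2] phototaxis off; pass (3, -3)
  [3] grasp on (suppress); wire := (-3, 1)
  [4] follow_wall off; pass (-3, 1)
  output (-3, 1)
tick 1:
  [0] back_away on; wire := (2, 0)
  [1] track_target off; pass (2, 0)
  [2] phototaxis off; pass (2, 0)
  [3] grasp off; pass (2, 0)
  [4] follow_wall on (suppress); wire := (2, -1)
  output (2, -1)
tick 2:
  [0] back_away on; wire := (2, 0)
  [1] track_target off; pass (2, 0)
  [2] phototaxis off; pass (2, 0)
  [3] grasp on (suppress); wire := (-3, 1)
  [4] follow_wall on (suppress); wire := (2, -1)
  output (2, -1)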